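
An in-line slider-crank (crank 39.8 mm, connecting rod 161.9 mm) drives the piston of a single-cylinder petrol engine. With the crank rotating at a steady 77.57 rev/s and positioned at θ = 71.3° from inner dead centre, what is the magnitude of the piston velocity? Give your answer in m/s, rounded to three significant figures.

19.9

ω = 2π·77.6 = 487.4 rad/s
For an in-line slider-crank, x = r cosθ + √(L² − r² sin²θ), so v = −rω sinθ·[1 + r cosθ/√(L² − r² sin²θ)].
With r = 0.0398 m, L = 0.1619 m, θ = 71.3°: √(L² − r² sin²θ) = 0.15745 m.
v = −0.0398·487.4·0.94721·[1 + 0.0398·0.32061/0.15745] = -19.863 m/s.
|v| = 19.863 m/s.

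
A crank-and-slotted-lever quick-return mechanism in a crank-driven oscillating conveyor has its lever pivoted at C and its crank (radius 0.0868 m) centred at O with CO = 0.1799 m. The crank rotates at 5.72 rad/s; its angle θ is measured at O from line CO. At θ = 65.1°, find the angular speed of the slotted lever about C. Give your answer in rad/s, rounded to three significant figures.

1.52

ω = 5.72 rad/s
Crank pin A relative to C: A = (d + r cosθ, r sinθ); lever angle φ = atan2(r sinθ, d + r cosθ).
Differentiating tanφ: φ̇ = rω(d cosθ + r)/(d² + r² + 2dr cosθ).
d² + r² + 2dr cosθ = |CA|² = 0.0530475 m²;  d cosθ + r = +0.16254 m.
|ω_lever| = |0.0868·5.72·+0.16254| / 0.0530475 = 1.5213 rad/s.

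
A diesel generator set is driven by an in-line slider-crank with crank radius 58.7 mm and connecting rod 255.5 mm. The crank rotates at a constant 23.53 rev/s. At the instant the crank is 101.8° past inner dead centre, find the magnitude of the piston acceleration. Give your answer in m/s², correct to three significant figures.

539

ω = 2π·23.5 = 147.8 rad/s
x(θ) = r cosθ + √(L² − r² sin²θ); with ω constant, a = ω²·d²x/dθ².
d²x/dθ² = −r cosθ − r²(cos2θ)/√u − r⁴ sin²2θ/(4u^{3/2}),  u = L² − r² sin²θ = 0.0619787 m².
Substituting r = 0.0587 m, L = 0.2555 m, θ = 101.8°: d²x/dθ² = +0.024656 m.
a = ω²·d²x/dθ² = (147.8)²·(+0.024656) = +538.92 m/s²;  |a| = 538.92 m/s².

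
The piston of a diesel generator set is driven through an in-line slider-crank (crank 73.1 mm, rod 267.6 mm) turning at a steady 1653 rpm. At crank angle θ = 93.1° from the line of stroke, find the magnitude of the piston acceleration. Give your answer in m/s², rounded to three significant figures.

737

ω = 2π·1653/60 = 173.1 rad/s
x(θ) = r cosθ + √(L² − r² sin²θ); with ω constant, a = ω²·d²x/dθ².
d²x/dθ² = −r cosθ − r²(cos2θ)/√u − r⁴ sin²2θ/(4u^{3/2}),  u = L² − r² sin²θ = 0.0662818 m².
Substituting r = 0.0731 m, L = 0.2676 m, θ = 93.1°: d²x/dθ² = +0.024583 m.
a = ω²·d²x/dθ² = (173.1)²·(+0.024583) = +736.6 m/s²;  |a| = 736.6 m/s².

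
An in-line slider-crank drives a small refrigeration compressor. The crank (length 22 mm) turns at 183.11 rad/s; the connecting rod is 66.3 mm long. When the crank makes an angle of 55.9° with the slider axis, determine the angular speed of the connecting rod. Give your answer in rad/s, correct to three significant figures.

35.4

ω = 183.1 rad/s
The rod makes angle φ with the slider axis where L sinφ = r sinθ; differentiating, L cosφ·φ̇ = r ω cosθ.
L cosφ = √(L² − r² sin²θ) = 0.063748 m.
|ω_rod| = r ω |cosθ| / √(L² − r² sin²θ) = 0.022·183.1·0.56064/0.063748 = 35.428 rad/s.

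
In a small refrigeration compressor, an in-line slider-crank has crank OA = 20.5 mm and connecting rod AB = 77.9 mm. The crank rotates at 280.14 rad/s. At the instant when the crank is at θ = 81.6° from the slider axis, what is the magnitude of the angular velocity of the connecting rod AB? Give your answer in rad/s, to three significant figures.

11.2

ω = 280.1 rad/s
The rod makes angle φ with the slider axis where L sinφ = r sinθ; differentiating, L cosφ·φ̇ = r ω cosθ.
L cosφ = √(L² − r² sin²θ) = 0.075214 m.
|ω_rod| = r ω |cosθ| / √(L² − r² sin²θ) = 0.0205·280.1·0.14608/0.075214 = 11.154 rad/s.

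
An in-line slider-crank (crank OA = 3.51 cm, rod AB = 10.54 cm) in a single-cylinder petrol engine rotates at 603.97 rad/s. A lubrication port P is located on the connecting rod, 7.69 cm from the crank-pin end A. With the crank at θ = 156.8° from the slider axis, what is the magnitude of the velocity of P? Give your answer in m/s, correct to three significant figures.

8.34

ω = 604 rad/s.  Crank-pin speed |V_A| = rω = 21.199 m/s, perpendicular to OA.
Rod angle: sinφ = −(r/L) sinθ ⇒ φ = -7.538°; ω_rod = −rω cosθ/√(L²−r²sin²θ) = +186.48 rad/s.
V_P = V_A + ω_rod × AP, with AP = 0.0769 m along the rod.
Components: V_Px = −rω sinθ − a·ω_rod·sinφ = -6.47 m/s;  V_Py = rω cosθ + a·ω_rod·cosφ = -5.2687 m/s.
|V_P| = √(V_Px² + V_Py²) = 8.3439 m/s.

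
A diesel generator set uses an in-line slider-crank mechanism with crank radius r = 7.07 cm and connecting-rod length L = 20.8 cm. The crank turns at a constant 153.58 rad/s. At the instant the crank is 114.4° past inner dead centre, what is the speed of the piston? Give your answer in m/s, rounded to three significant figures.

8.43

ω = 153.6 rad/s
For an in-line slider-crank, x = r cosθ + √(L² − r² sin²θ), so v = −rω sinθ·[1 + r cosθ/√(L² − r² sin²θ)].
With r = 0.0707 m, L = 0.208 m, θ = 114.4°: √(L² − r² sin²θ) = 0.19778 m.
v = −0.0707·153.6·0.91068·[1 + 0.0707·-0.41310/0.19778] = -8.4281 m/s.
|v| = 8.4281 m/s.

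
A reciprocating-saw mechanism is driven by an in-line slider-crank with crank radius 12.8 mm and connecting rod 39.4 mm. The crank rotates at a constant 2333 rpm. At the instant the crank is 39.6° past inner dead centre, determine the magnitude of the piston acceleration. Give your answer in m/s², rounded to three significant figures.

ω = 2π·2333/60 = 244.3 rad/s
x(θ) = r cosθ + √(L² − r² sin²θ); with ω constant, a = ω²·d²x/dθ².
d²x/dθ² = −r cosθ − r²(cos2θ)/√u − r⁴ sin²2θ/(4u^{3/2}),  u = L² − r² sin²θ = 0.00148579 m².
Substituting r = 0.0128 m, L = 0.0394 m, θ = 39.6°: d²x/dθ² = -0.010772 m.
a = ω²·d²x/dθ² = (244.3)²·(-0.010772) = -642.96 m/s²;  |a| = 642.96 m/s².

643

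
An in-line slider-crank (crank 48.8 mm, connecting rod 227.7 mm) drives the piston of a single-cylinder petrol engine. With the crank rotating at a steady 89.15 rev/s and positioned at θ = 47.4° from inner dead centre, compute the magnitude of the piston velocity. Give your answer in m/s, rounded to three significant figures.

23.1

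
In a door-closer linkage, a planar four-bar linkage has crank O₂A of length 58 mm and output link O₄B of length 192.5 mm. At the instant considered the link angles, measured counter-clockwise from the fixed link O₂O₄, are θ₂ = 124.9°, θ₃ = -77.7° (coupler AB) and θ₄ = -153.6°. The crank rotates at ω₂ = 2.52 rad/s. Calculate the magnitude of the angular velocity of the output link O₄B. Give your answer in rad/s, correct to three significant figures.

0.301

ω₂ = 2.52 rad/s
Differentiating the loop-closure r₂e^{iθ₂}+r₃e^{iθ₃}=r₁+r₄e^{iθ₄} gives r₂ω₂e^{iθ₂}+r₃ω₃e^{iθ₃}=r₄ω₄e^{iθ₄}.
Eliminating the other unknown: ω₄ = r₂ω₂ sin(θ₂−θ₃) / [r₄ sin(θ₄−θ₃)].
Numerator sine = -0.38430; denominator sine = -0.96987.
Result = 0.058·2.52·(-0.38430) / (0.1925·(-0.96987)) = +0.30085 rad/s; magnitude 0.30085 rad/s.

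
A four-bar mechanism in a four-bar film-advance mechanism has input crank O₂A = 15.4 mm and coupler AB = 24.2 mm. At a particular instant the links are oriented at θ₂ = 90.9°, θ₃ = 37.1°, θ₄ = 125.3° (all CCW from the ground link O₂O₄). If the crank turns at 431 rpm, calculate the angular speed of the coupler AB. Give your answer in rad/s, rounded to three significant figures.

16.2

ω₂ = 45.13 rad/s (from 431 rpm).
Differentiating the loop-closure r₂e^{iθ₂}+r₃e^{iθ₃}=r₁+r₄e^{iθ₄} gives r₂ω₂e^{iθ₂}+r₃ω₃e^{iθ₃}=r₄ω₄e^{iθ₄}.
Eliminating the other unknown: ω₃ = r₂ω₂ sin(θ₄−θ₂) / [r₃ sin(θ₃−θ₄)].
Numerator sine = +0.56497; denominator sine = -0.99951.
Result = 0.0154·45.13·(+0.56497) / (0.0242·(-0.99951)) = -16.235 rad/s; magnitude 16.235 rad/s.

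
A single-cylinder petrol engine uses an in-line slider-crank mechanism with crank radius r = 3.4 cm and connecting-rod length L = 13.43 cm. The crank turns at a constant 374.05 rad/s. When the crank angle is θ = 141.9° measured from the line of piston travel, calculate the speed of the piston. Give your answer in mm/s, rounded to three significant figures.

6260

ω = 374.1 rad/s
For an in-line slider-crank, x = r cosθ + √(L² − r² sin²θ), so v = −rω sinθ·[1 + r cosθ/√(L² − r² sin²θ)].
With r = 0.034 m, L = 0.1343 m, θ = 141.9°: √(L² − r² sin²θ) = 0.13265 m.
v = −0.034·374.1·0.61704·[1 + 0.034·-0.78694/0.13265] = -6.2645 m/s.
|v| = 6.2645 m/s = 6264.5 mm/s.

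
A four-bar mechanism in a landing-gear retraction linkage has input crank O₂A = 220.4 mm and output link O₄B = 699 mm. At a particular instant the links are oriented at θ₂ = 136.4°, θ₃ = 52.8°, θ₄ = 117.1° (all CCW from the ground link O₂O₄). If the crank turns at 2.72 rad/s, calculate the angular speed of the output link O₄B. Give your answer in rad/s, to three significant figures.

0.946

ω₂ = 2.72 rad/s
Differentiating the loop-closure r₂e^{iθ₂}+r₃e^{iθ₃}=r₁+r₄e^{iθ₄} gives r₂ω₂e^{iθ₂}+r₃ω₃e^{iθ₃}=r₄ω₄e^{iθ₄}.
Eliminating the other unknown: ω₄ = r₂ω₂ sin(θ₂−θ₃) / [r₄ sin(θ₄−θ₃)].
Numerator sine = +0.99377; denominator sine = +0.90108.
Result = 0.2204·2.72·(+0.99377) / (0.699·(+0.90108)) = +0.94586 rad/s; magnitude 0.94586 rad/s.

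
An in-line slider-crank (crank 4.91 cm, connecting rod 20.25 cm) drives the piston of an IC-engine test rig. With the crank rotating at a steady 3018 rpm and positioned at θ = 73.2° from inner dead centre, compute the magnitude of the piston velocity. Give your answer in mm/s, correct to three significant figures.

ω = 2π·3018/60 = 316 rad/s
For an in-line slider-crank, x = r cosθ + √(L² − r² sin²θ), so v = −rω sinθ·[1 + r cosθ/√(L² − r² sin²θ)].
With r = 0.0491 m, L = 0.2025 m, θ = 73.2°: √(L² − r² sin²θ) = 0.19697 m.
v = −0.0491·316·0.95732·[1 + 0.0491·0.28903/0.19697] = -15.926 m/s.
|v| = 15.926 m/s = 15926 mm/s.

15900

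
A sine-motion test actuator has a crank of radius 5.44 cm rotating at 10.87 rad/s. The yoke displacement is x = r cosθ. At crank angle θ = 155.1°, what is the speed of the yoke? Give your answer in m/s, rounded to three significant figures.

0.249

ω = 10.87 rad/s
x = r cosθ ⇒ ẋ = −rω sinθ.
|v| = rω|sinθ| = 0.0544·10.87·|sin 155.1°| = 0.24897 m/s.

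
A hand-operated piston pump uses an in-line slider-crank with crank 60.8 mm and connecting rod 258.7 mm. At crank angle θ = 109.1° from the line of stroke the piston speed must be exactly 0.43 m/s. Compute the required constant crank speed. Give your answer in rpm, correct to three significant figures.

For an in-line slider-crank, |v_piston| = rω|sinθ|·[1 + r cosθ/√(L² − r² sin²θ)].
With r = 0.0608 m, L = 0.2587 m, θ = 109.1°: the bracketed kinematic factor |dx/dθ| = 0.052921 m.
ω = v/|dx/dθ| = 0.43/0.052921 = 8.1253 rad/s.
N = 60ω/(2π) = 77.59 rpm.

77.6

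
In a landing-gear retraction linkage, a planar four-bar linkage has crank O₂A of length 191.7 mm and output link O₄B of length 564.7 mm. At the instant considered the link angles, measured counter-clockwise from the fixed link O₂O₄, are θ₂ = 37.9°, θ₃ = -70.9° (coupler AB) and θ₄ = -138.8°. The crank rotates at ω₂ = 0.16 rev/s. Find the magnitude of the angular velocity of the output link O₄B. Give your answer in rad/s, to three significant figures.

ω₂ = 1.005 rad/s (from 0.16 rev/s).
Differentiating the loop-closure r₂e^{iθ₂}+r₃e^{iθ₃}=r₁+r₄e^{iθ₄} gives r₂ω₂e^{iθ₂}+r₃ω₃e^{iθ₃}=r₄ω₄e^{iθ₄}.
Eliminating the other unknown: ω₄ = r₂ω₂ sin(θ₂−θ₃) / [r₄ sin(θ₄−θ₃)].
Numerator sine = +0.94665; denominator sine = -0.92653.
Result = 0.1917·1.005·(+0.94665) / (0.5647·(-0.92653)) = -0.34869 rad/s; magnitude 0.34869 rad/s.

0.349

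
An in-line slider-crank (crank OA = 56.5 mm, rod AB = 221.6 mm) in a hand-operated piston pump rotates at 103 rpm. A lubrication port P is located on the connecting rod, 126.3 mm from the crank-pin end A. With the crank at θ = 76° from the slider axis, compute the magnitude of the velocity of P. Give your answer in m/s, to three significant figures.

ω = 10.79 rad/s.  Crank-pin speed |V_A| = rω = 0.60942 m/s, perpendicular to OA.
Rod angle: sinφ = −(r/L) sinθ ⇒ φ = -14.323°; ω_rod = −rω cosθ/√(L²−r²sin²θ) = -0.68665 rad/s.
V_P = V_A + ω_rod × AP, with AP = 0.1263 m along the rod.
Components: V_Px = −rω sinθ − a·ω_rod·sinφ = -0.61277 m/s;  V_Py = rω cosθ + a·ω_rod·cosφ = +0.063403 m/s.
|V_P| = √(V_Px² + V_Py²) = 0.61604 m/s.

0.616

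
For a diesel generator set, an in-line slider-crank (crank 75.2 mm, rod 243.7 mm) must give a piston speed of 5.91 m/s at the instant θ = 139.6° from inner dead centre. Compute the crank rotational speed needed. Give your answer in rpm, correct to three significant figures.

For an in-line slider-crank, |v_piston| = rω|sinθ|·[1 + r cosθ/√(L² − r² sin²θ)].
With r = 0.0752 m, L = 0.2437 m, θ = 139.6°: the bracketed kinematic factor |dx/dθ| = 0.037049 m.
ω = v/|dx/dθ| = 5.91/0.037049 = 159.52 rad/s.
N = 60ω/(2π) = 1523.3 rpm.

1520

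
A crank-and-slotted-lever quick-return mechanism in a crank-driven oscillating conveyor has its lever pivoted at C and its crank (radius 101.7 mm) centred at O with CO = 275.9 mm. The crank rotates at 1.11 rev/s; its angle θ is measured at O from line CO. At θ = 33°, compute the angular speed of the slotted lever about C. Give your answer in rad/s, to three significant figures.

ω = 6.974 rad/s (from 1.11 rev/s).
Crank pin A relative to C: A = (d + r cosθ, r sinθ); lever angle φ = atan2(r sinθ, d + r cosθ).
Differentiating tanφ: φ̇ = rω(d cosθ + r)/(d² + r² + 2dr cosθ).
d² + r² + 2dr cosθ = |CA|² = 0.133528 m²;  d cosθ + r = +0.33309 m.
|ω_lever| = |0.1017·6.974·+0.33309| / 0.133528 = 1.7693 rad/s.

1.77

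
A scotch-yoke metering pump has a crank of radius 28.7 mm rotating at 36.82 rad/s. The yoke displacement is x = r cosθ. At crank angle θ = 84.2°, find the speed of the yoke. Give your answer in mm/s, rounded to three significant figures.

ω = 36.82 rad/s
x = r cosθ ⇒ ẋ = −rω sinθ.
|v| = rω|sinθ| = 0.0287·36.82·|sin 84.2°| = 1.0513 m/s = 1051.3 mm/s.

1050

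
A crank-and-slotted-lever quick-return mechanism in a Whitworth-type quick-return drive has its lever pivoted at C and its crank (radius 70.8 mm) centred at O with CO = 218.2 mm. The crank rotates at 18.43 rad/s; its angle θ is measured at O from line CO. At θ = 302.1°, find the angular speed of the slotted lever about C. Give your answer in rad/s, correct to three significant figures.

ω = 18.43 rad/s
Crank pin A relative to C: A = (d + r cosθ, r sinθ); lever angle φ = atan2(r sinθ, d + r cosθ).
Differentiating tanφ: φ̇ = rω(d cosθ + r)/(d² + r² + 2dr cosθ).
d² + r² + 2dr cosθ = |CA|² = 0.0690426 m²;  d cosθ + r = +0.18675 m.
|ω_lever| = |0.0708·18.43·+0.18675| / 0.0690426 = 3.5294 rad/s.

3.53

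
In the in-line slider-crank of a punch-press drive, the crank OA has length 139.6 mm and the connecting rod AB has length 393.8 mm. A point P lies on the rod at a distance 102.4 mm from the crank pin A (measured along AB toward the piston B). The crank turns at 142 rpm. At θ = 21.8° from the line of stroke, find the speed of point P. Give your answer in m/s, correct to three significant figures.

1.65

ω = 14.87 rad/s.  Crank-pin speed |V_A| = rω = 2.0759 m/s, perpendicular to OA.
Rod angle: sinφ = −(r/L) sinθ ⇒ φ = -7.565°; ω_rod = −rω cosθ/√(L²−r²sin²θ) = -4.9374 rad/s.
V_P = V_A + ω_rod × AP, with AP = 0.1024 m along the rod.
Components: V_Px = −rω sinθ − a·ω_rod·sinφ = -0.83748 m/s;  V_Py = rω cosθ + a·ω_rod·cosφ = +1.4262 m/s.
|V_P| = √(V_Px² + V_Py²) = 1.6539 m/s.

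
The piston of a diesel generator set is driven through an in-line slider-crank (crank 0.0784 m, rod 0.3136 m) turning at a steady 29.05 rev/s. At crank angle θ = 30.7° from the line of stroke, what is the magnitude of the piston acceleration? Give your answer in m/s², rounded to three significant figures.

2570

ω = 2π·29.1 = 182.5 rad/s
x(θ) = r cosθ + √(L² − r² sin²θ); with ω constant, a = ω²·d²x/dθ².
d²x/dθ² = −r cosθ − r²(cos2θ)/√u − r⁴ sin²2θ/(4u^{3/2}),  u = L² − r² sin²θ = 0.0967428 m².
Substituting r = 0.0784 m, L = 0.3136 m, θ = 30.7°: d²x/dθ² = -0.077114 m.
a = ω²·d²x/dθ² = (182.5)²·(-0.077114) = -2569.1 m/s²;  |a| = 2569.1 m/s².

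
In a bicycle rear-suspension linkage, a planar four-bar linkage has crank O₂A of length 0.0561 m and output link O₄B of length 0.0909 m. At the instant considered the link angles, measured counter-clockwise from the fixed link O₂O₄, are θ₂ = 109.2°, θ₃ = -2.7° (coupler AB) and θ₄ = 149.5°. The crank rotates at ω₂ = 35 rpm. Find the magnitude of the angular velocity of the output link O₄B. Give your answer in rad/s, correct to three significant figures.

4.50

ω₂ = 3.665 rad/s (from 35 rpm).
Differentiating the loop-closure r₂e^{iθ₂}+r₃e^{iθ₃}=r₁+r₄e^{iθ₄} gives r₂ω₂e^{iθ₂}+r₃ω₃e^{iθ₃}=r₄ω₄e^{iθ₄}.
Eliminating the other unknown: ω₄ = r₂ω₂ sin(θ₂−θ₃) / [r₄ sin(θ₄−θ₃)].
Numerator sine = +0.92784; denominator sine = +0.46639.
Result = 0.0561·3.665·(+0.92784) / (0.0909·(+0.46639)) = +4.5001 rad/s; magnitude 4.5001 rad/s.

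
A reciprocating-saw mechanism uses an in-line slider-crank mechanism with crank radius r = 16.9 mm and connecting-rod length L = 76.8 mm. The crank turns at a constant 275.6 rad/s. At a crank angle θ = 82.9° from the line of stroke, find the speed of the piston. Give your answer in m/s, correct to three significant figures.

ω = 275.6 rad/s
For an in-line slider-crank, x = r cosθ + √(L² − r² sin²θ), so v = −rω sinθ·[1 + r cosθ/√(L² − r² sin²θ)].
With r = 0.0169 m, L = 0.0768 m, θ = 82.9°: √(L² − r² sin²θ) = 0.074947 m.
v = −0.0169·275.6·0.99233·[1 + 0.0169·0.12360/0.074947] = -4.7507 m/s.
|v| = 4.7507 m/s.

4.75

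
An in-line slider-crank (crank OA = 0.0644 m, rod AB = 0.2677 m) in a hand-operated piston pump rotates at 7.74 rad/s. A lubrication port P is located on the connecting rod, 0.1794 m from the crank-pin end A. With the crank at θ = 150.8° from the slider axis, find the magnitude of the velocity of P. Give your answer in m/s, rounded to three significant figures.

0.253

ω = 7.74 rad/s.  Crank-pin speed |V_A| = rω = 0.49846 m/s, perpendicular to OA.
Rod angle: sinφ = −(r/L) sinθ ⇒ φ = -6.740°; ω_rod = −rω cosθ/√(L²−r²sin²θ) = +1.6367 rad/s.
V_P = V_A + ω_rod × AP, with AP = 0.1794 m along the rod.
Components: V_Px = −rω sinθ − a·ω_rod·sinφ = -0.20872 m/s;  V_Py = rω cosθ + a·ω_rod·cosφ = -0.14352 m/s.
|V_P| = √(V_Px² + V_Py²) = 0.2533 m/s.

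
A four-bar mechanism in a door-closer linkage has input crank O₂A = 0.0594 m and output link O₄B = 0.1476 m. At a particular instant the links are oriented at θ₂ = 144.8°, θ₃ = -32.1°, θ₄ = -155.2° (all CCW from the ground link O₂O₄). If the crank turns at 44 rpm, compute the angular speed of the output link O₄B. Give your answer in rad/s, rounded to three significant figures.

0.120

ω₂ = 4.608 rad/s (from 44 rpm).
Differentiating the loop-closure r₂e^{iθ₂}+r₃e^{iθ₃}=r₁+r₄e^{iθ₄} gives r₂ω₂e^{iθ₂}+r₃ω₃e^{iθ₃}=r₄ω₄e^{iθ₄}.
Eliminating the other unknown: ω₄ = r₂ω₂ sin(θ₂−θ₃) / [r₄ sin(θ₄−θ₃)].
Numerator sine = +0.05408; denominator sine = -0.83772.
Result = 0.0594·4.608·(+0.05408) / (0.1476·(-0.83772)) = -0.1197 rad/s; magnitude 0.1197 rad/s.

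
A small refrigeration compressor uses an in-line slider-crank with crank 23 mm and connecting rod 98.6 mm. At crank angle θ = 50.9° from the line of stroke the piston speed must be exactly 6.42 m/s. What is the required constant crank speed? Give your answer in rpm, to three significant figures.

For an in-line slider-crank, |v_piston| = rω|sinθ|·[1 + r cosθ/√(L² − r² sin²θ)].
With r = 0.023 m, L = 0.0986 m, θ = 50.9°: the bracketed kinematic factor |dx/dθ| = 0.020519 m.
ω = v/|dx/dθ| = 6.42/0.020519 = 312.88 rad/s.
N = 60ω/(2π) = 2987.8 rpm.

2990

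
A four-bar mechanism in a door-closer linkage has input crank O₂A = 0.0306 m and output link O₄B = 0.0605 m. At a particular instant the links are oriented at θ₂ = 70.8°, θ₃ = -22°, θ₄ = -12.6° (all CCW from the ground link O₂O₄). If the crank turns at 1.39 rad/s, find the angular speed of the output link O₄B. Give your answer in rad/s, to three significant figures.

4.30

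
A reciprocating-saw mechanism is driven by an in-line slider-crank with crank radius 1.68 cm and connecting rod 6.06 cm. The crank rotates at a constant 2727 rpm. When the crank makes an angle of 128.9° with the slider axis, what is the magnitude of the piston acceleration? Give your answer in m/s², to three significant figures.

ω = 2π·2727/60 = 285.6 rad/s
x(θ) = r cosθ + √(L² − r² sin²θ); with ω constant, a = ω²·d²x/dθ².
d²x/dθ² = −r cosθ − r²(cos2θ)/√u − r⁴ sin²2θ/(4u^{3/2}),  u = L² − r² sin²θ = 0.00350142 m².
Substituting r = 0.0168 m, L = 0.0606 m, θ = 128.9°: d²x/dθ² = +0.011466 m.
a = ω²·d²x/dθ² = (285.6)²·(+0.011466) = +935.05 m/s²;  |a| = 935.05 m/s².

935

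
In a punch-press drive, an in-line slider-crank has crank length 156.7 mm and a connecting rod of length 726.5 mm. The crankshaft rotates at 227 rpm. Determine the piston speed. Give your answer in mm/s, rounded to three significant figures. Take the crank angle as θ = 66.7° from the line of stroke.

3720

ω = 2π·227/60 = 23.77 rad/s
For an in-line slider-crank, x = r cosθ + √(L² − r² sin²θ), so v = −rω sinθ·[1 + r cosθ/√(L² − r² sin²θ)].
With r = 0.1567 m, L = 0.7265 m, θ = 66.7°: √(L² − r² sin²θ) = 0.7121 m.
v = −0.1567·23.77·0.91845·[1 + 0.1567·0.39555/0.7121] = -3.719 m/s.
|v| = 3.719 m/s = 3719 mm/s.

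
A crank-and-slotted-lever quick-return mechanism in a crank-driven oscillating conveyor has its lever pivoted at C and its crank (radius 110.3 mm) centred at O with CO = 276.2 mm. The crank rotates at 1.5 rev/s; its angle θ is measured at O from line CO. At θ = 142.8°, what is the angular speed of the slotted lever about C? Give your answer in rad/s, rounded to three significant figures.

2.86

ω = 9.425 rad/s (from 1.5 rev/s).
Crank pin A relative to C: A = (d + r cosθ, r sinθ); lever angle φ = atan2(r sinθ, d + r cosθ).
Differentiating tanφ: φ̇ = rω(d cosθ + r)/(d² + r² + 2dr cosθ).
d² + r² + 2dr cosθ = |CA|² = 0.0399202 m²;  d cosθ + r = -0.1097 m.
|ω_lever| = |0.1103·9.425·-0.1097| / 0.0399202 = 2.8567 rad/s.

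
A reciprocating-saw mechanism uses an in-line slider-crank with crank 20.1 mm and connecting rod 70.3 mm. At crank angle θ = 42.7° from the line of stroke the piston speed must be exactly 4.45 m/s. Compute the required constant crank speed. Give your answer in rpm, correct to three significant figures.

2570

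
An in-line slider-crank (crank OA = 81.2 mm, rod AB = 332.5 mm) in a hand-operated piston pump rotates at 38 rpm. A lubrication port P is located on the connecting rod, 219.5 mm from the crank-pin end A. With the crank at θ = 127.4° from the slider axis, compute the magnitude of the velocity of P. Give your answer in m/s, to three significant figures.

0.241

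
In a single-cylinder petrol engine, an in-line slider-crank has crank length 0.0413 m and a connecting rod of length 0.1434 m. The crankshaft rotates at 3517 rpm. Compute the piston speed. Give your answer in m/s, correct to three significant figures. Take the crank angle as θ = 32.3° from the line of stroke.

ω = 2π·3517/60 = 368.3 rad/s
For an in-line slider-crank, x = r cosθ + √(L² − r² sin²θ), so v = −rω sinθ·[1 + r cosθ/√(L² − r² sin²θ)].
With r = 0.0413 m, L = 0.1434 m, θ = 32.3°: √(L² − r² sin²θ) = 0.14169 m.
v = −0.0413·368.3·0.53435·[1 + 0.0413·0.84526/0.14169] = -10.13 m/s.
|v| = 10.13 m/s.

10.1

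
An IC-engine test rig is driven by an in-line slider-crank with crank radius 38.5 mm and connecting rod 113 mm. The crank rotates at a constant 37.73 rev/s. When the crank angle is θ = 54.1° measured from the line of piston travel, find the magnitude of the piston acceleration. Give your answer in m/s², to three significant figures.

1050

ω = 2π·37.7 = 237.1 rad/s
x(θ) = r cosθ + √(L² − r² sin²θ); with ω constant, a = ω²·d²x/dθ².
d²x/dθ² = −r cosθ − r²(cos2θ)/√u − r⁴ sin²2θ/(4u^{3/2}),  u = L² − r² sin²θ = 0.0117964 m².
Substituting r = 0.0385 m, L = 0.113 m, θ = 54.1°: d²x/dθ² = -0.0187 m.
a = ω²·d²x/dθ² = (237.1)²·(-0.0187) = -1050.9 m/s²;  |a| = 1050.9 m/s².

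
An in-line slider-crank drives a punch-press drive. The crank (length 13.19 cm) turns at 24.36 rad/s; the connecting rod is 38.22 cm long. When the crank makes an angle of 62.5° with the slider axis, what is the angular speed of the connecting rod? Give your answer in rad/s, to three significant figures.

4.08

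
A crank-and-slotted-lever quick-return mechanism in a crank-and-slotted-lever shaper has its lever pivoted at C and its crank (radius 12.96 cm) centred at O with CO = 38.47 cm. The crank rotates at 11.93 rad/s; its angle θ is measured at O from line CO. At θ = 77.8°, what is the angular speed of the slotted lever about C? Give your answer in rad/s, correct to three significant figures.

ω = 11.93 rad/s
Crank pin A relative to C: A = (d + r cosθ, r sinθ); lever angle φ = atan2(r sinθ, d + r cosθ).
Differentiating tanφ: φ̇ = rω(d cosθ + r)/(d² + r² + 2dr cosθ).
d² + r² + 2dr cosθ = |CA|² = 0.185862 m²;  d cosθ + r = +0.2109 m.
|ω_lever| = |0.1296·11.93·+0.2109| / 0.185862 = 1.7544 rad/s.

1.75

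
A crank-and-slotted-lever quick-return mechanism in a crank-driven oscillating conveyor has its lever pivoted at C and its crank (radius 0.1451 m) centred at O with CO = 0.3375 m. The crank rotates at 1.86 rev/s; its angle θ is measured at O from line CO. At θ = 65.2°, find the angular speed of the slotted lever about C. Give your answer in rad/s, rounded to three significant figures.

2.76

ω = 11.69 rad/s (from 1.86 rev/s).
Crank pin A relative to C: A = (d + r cosθ, r sinθ); lever angle φ = atan2(r sinθ, d + r cosθ).
Differentiating tanφ: φ̇ = rω(d cosθ + r)/(d² + r² + 2dr cosθ).
d² + r² + 2dr cosθ = |CA|² = 0.176042 m²;  d cosθ + r = +0.28667 m.
|ω_lever| = |0.1451·11.69·+0.28667| / 0.176042 = 2.7613 rad/s.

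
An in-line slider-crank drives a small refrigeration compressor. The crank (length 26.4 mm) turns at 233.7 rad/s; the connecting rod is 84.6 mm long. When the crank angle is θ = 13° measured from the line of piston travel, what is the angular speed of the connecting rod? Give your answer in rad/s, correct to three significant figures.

71.2

ω = 233.7 rad/s
The rod makes angle φ with the slider axis where L sinφ = r sinθ; differentiating, L cosφ·φ̇ = r ω cosθ.
L cosφ = √(L² − r² sin²θ) = 0.084391 m.
|ω_rod| = r ω |cosθ| / √(L² − r² sin²θ) = 0.0264·233.7·0.97437/0.084391 = 71.234 rad/s.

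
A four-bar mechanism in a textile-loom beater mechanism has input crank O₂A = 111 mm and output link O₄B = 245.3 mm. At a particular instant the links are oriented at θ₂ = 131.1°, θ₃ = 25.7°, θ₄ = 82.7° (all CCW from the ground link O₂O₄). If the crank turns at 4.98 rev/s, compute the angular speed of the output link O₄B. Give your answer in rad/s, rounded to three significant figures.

16.3

ω₂ = 31.29 rad/s (from 4.98 rev/s).
Differentiating the loop-closure r₂e^{iθ₂}+r₃e^{iθ₃}=r₁+r₄e^{iθ₄} gives r₂ω₂e^{iθ₂}+r₃ω₃e^{iθ₃}=r₄ω₄e^{iθ₄}.
Eliminating the other unknown: ω₄ = r₂ω₂ sin(θ₂−θ₃) / [r₄ sin(θ₄−θ₃)].
Numerator sine = +0.96410; denominator sine = +0.83867.
Result = 0.111·31.29·(+0.96410) / (0.2453·(+0.83867)) = +16.277 rad/s; magnitude 16.277 rad/s.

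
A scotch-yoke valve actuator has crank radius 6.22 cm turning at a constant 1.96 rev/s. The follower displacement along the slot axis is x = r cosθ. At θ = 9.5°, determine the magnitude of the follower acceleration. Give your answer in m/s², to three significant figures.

ω = 12.32 rad/s (from 1.96 rev/s).
x = r cosθ ⇒ ẍ = −rω² cosθ (ω constant).
|a| = rω²|cosθ| = 0.0622·(12.32)²·|cos 9.5°| = 9.3039 m/s².

9.30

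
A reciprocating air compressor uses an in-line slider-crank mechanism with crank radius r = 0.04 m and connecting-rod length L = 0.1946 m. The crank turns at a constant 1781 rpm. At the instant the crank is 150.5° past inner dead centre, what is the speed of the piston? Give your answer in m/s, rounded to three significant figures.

3.01

ω = 2π·1781/60 = 186.5 rad/s
For an in-line slider-crank, x = r cosθ + √(L² − r² sin²θ), so v = −rω sinθ·[1 + r cosθ/√(L² − r² sin²θ)].
With r = 0.04 m, L = 0.1946 m, θ = 150.5°: √(L² − r² sin²θ) = 0.1936 m.
v = −0.04·186.5·0.49242·[1 + 0.04·-0.87036/0.1936] = -3.013 m/s.
|v| = 3.013 m/s.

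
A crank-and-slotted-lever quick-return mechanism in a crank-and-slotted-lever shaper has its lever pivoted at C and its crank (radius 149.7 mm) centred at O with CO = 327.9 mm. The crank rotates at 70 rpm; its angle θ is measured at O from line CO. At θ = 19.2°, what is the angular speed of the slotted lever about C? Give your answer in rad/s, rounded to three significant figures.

ω = 7.33 rad/s (from 70 rpm).
Crank pin A relative to C: A = (d + r cosθ, r sinθ); lever angle φ = atan2(r sinθ, d + r cosθ).
Differentiating tanφ: φ̇ = rω(d cosθ + r)/(d² + r² + 2dr cosθ).
d² + r² + 2dr cosθ = |CA|² = 0.222641 m²;  d cosθ + r = +0.45936 m.
|ω_lever| = |0.1497·7.33·+0.45936| / 0.222641 = 2.2641 rad/s.

2.26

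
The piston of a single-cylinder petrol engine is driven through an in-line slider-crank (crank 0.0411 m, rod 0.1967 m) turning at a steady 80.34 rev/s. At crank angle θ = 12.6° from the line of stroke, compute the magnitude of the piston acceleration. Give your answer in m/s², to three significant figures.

12200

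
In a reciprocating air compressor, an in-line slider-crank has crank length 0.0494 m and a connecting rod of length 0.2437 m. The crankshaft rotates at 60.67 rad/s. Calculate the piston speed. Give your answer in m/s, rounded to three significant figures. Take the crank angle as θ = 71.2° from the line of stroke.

ω = 60.67 rad/s
For an in-line slider-crank, x = r cosθ + √(L² − r² sin²θ), so v = −rω sinθ·[1 + r cosθ/√(L² − r² sin²θ)].
With r = 0.0494 m, L = 0.2437 m, θ = 71.2°: √(L² − r² sin²θ) = 0.23917 m.
v = −0.0494·60.67·0.94665·[1 + 0.0494·0.32227/0.23917] = -3.0261 m/s.
|v| = 3.0261 m/s.

3.03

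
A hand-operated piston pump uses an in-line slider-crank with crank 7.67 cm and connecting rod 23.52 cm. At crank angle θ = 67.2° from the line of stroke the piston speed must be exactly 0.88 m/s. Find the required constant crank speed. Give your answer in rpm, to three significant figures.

For an in-line slider-crank, |v_piston| = rω|sinθ|·[1 + r cosθ/√(L² − r² sin²θ)].
With r = 0.0767 m, L = 0.2352 m, θ = 67.2°: the bracketed kinematic factor |dx/dθ| = 0.080076 m.
ω = v/|dx/dθ| = 0.88/0.080076 = 10.99 rad/s.
N = 60ω/(2π) = 104.94 rpm.

105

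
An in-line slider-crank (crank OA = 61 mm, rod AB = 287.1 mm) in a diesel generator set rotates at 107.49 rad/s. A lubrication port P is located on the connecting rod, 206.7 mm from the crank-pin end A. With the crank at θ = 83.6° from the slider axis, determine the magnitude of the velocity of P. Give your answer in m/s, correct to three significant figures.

6.63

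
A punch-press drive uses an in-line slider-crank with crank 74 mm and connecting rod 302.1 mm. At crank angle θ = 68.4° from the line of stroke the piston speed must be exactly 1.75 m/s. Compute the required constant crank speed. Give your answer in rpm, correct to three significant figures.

For an in-line slider-crank, |v_piston| = rω|sinθ|·[1 + r cosθ/√(L² − r² sin²θ)].
With r = 0.074 m, L = 0.3021 m, θ = 68.4°: the bracketed kinematic factor |dx/dθ| = 0.075175 m.
ω = v/|dx/dθ| = 1.75/0.075175 = 23.279 rad/s.
N = 60ω/(2π) = 222.3 rpm.

222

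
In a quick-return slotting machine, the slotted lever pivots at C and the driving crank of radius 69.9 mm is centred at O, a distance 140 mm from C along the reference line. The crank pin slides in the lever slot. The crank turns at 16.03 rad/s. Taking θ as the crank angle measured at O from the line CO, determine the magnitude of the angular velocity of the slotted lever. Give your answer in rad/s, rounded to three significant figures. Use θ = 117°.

0.455

ω = 16.03 rad/s
Crank pin A relative to C: A = (d + r cosθ, r sinθ); lever angle φ = atan2(r sinθ, d + r cosθ).
Differentiating tanφ: φ̇ = rω(d cosθ + r)/(d² + r² + 2dr cosθ).
d² + r² + 2dr cosθ = |CA|² = 0.0156005 m²;  d cosθ + r = +0.0063413 m.
|ω_lever| = |0.0699·16.03·+0.0063413| / 0.0156005 = 0.45546 rad/s.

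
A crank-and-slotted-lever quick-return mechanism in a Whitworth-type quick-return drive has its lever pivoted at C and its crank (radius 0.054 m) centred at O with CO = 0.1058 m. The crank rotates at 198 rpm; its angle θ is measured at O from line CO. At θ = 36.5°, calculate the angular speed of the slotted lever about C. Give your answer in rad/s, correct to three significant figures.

6.68

ω = 20.73 rad/s (from 198 rpm).
Crank pin A relative to C: A = (d + r cosθ, r sinθ); lever angle φ = atan2(r sinθ, d + r cosθ).
Differentiating tanφ: φ̇ = rω(d cosθ + r)/(d² + r² + 2dr cosθ).
d² + r² + 2dr cosθ = |CA|² = 0.0232948 m²;  d cosθ + r = +0.13905 m.
|ω_lever| = |0.054·20.73·+0.13905| / 0.0232948 = 6.6833 rad/s.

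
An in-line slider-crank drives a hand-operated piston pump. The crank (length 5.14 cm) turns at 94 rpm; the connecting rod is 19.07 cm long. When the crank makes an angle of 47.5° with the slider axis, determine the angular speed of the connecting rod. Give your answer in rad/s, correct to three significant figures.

1.83

ω = 9.844 rad/s (converted from 94 rpm).
The rod makes angle φ with the slider axis where L sinφ = r sinθ; differentiating, L cosφ·φ̇ = r ω cosθ.
L cosφ = √(L² − r² sin²θ) = 0.1869 m.
|ω_rod| = r ω |cosθ| / √(L² − r² sin²θ) = 0.0514·9.844·0.67559/0.1869 = 1.8289 rad/s.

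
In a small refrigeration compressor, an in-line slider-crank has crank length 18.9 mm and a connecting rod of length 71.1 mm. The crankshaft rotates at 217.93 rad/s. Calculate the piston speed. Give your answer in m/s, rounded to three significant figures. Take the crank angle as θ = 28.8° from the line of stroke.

ω = 217.9 rad/s
For an in-line slider-crank, x = r cosθ + √(L² − r² sin²θ), so v = −rω sinθ·[1 + r cosθ/√(L² − r² sin²θ)].
With r = 0.0189 m, L = 0.0711 m, θ = 28.8°: √(L² − r² sin²θ) = 0.070515 m.
v = −0.0189·217.9·0.48175·[1 + 0.0189·0.87631/0.070515] = -2.4503 m/s.
|v| = 2.4503 m/s.

2.45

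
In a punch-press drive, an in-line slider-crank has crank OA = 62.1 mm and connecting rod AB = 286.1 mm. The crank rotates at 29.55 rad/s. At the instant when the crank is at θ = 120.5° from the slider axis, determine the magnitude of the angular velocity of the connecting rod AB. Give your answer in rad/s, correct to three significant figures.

ω = 29.55 rad/s
The rod makes angle φ with the slider axis where L sinφ = r sinθ; differentiating, L cosφ·φ̇ = r ω cosθ.
L cosφ = √(L² − r² sin²θ) = 0.28105 m.
|ω_rod| = r ω |cosθ| / √(L² − r² sin²θ) = 0.0621·29.55·0.50754/0.28105 = 3.3138 rad/s.

3.31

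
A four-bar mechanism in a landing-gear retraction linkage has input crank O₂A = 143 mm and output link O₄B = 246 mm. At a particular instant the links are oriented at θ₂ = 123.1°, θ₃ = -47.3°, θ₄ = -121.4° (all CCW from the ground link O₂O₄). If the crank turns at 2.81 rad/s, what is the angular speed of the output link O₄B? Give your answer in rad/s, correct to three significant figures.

ω₂ = 2.81 rad/s
Differentiating the loop-closure r₂e^{iθ₂}+r₃e^{iθ₃}=r₁+r₄e^{iθ₄} gives r₂ω₂e^{iθ₂}+r₃ω₃e^{iθ₃}=r₄ω₄e^{iθ₄}.
Eliminating the other unknown: ω₄ = r₂ω₂ sin(θ₂−θ₃) / [r₄ sin(θ₄−θ₃)].
Numerator sine = +0.16677; denominator sine = -0.96174.
Result = 0.143·2.81·(+0.16677) / (0.246·(-0.96174)) = -0.28325 rad/s; magnitude 0.28325 rad/s.

0.283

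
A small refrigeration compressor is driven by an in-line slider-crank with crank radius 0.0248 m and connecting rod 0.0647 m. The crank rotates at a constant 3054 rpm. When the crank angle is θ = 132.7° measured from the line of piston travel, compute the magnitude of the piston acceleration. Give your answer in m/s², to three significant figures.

1760

ω = 2π·3054/60 = 319.8 rad/s
x(θ) = r cosθ + √(L² − r² sin²θ); with ω constant, a = ω²·d²x/dθ².
d²x/dθ² = −r cosθ − r²(cos2θ)/√u − r⁴ sin²2θ/(4u^{3/2}),  u = L² − r² sin²θ = 0.00385391 m².
Substituting r = 0.0248 m, L = 0.0647 m, θ = 132.7°: d²x/dθ² = +0.01722 m.
a = ω²·d²x/dθ² = (319.8)²·(+0.01722) = +1761.3 m/s²;  |a| = 1761.3 m/s².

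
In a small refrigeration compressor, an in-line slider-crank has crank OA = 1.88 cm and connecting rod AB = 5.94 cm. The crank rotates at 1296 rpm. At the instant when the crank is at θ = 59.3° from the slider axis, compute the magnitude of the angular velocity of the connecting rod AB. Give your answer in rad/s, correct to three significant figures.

22.8

ω = 135.7 rad/s (converted from 1296 rpm).
The rod makes angle φ with the slider axis where L sinφ = r sinθ; differentiating, L cosφ·φ̇ = r ω cosθ.
L cosφ = √(L² − r² sin²θ) = 0.057158 m.
|ω_rod| = r ω |cosθ| / √(L² − r² sin²θ) = 0.0188·135.7·0.51054/0.057158 = 22.79 rad/s.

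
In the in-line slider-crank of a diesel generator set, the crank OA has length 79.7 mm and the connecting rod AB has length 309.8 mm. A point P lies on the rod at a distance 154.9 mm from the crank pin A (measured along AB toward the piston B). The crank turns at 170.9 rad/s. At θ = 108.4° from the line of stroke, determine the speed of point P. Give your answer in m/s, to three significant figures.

12.6

ω = 170.9 rad/s.  Crank-pin speed |V_A| = rω = 13.621 m/s, perpendicular to OA.
Rod angle: sinφ = −(r/L) sinθ ⇒ φ = -14.129°; ω_rod = −rω cosθ/√(L²−r²sin²θ) = +14.311 rad/s.
V_P = V_A + ω_rod × AP, with AP = 0.1549 m along the rod.
Components: V_Px = −rω sinθ − a·ω_rod·sinφ = -12.383 m/s;  V_Py = rω cosθ + a·ω_rod·cosφ = -2.1497 m/s.
|V_P| = √(V_Px² + V_Py²) = 12.568 m/s.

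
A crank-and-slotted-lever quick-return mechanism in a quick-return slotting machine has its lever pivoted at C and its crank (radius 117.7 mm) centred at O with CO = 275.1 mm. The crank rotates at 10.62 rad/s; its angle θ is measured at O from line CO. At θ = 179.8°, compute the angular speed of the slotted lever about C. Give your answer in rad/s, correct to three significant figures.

7.94

ω = 10.62 rad/s
Crank pin A relative to C: A = (d + r cosθ, r sinθ); lever angle φ = atan2(r sinθ, d + r cosθ).
Differentiating tanφ: φ̇ = rω(d cosθ + r)/(d² + r² + 2dr cosθ).
d² + r² + 2dr cosθ = |CA|² = 0.0247752 m²;  d cosθ + r = -0.1574 m.
|ω_lever| = |0.1177·10.62·-0.1574| / 0.0247752 = 7.9412 rad/s.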